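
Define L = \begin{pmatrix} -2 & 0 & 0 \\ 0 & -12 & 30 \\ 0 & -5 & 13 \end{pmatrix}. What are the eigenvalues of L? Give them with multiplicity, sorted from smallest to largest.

Characteristic polynomial: p(s) = s^3 + s^2 - 8s - 12 = (s - 3)(s + 2)^2.
Roots (with multiplicity): -2, -2, 3.

-2, -2, 3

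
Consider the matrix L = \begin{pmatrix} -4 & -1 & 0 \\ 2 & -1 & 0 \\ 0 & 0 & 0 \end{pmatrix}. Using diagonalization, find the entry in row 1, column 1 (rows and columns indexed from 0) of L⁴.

Characteristic polynomial: s^3 + 5s^2 + 6s = s(s + 2)(s + 3), so the eigenvalues are -3, -2, 0.
s=-2: eigenvector (1, -2, 0).
s=-3: eigenvector (1, -1, 0).
s=0: eigenvector (0, 0, 1).
P = [[1, 1, 0], [-2, -1, 0], [0, 0, 1]], D = diag(-2, -3, 0), P⁻¹ = [[-1, -1, 0], [2, 1, 0], [0, 0, 1]].
L⁴ = P·diag(16, 81, 0)·P⁻¹ = [[146, 65, 0], [-130, -49, 0], [0, 0, 0]].
The requested entry is -49.

-49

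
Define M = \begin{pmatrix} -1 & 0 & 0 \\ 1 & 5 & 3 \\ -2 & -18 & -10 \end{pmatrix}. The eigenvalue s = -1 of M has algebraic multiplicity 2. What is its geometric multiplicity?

M + 1I = [[0, 0, 0], [1, 6, 3], [-2, -18, -9]].
This matrix has rank 2, so its null space has dimension 3 − 2 = 1.

1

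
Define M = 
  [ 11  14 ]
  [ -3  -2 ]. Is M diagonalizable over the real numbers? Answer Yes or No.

Characteristic polynomial: p(t) = t^2 - 9t + 20 = (t - 5)(t - 4).
All 2 eigenvalues are distinct, so M is diagonalizable.

Yes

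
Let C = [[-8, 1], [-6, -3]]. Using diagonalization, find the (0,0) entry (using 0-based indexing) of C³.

Characteristic polynomial: s^2 + 11s + 30 = (s + 5)(s + 6), so the eigenvalues are -6, -5.
s=-6: eigenvector (1, 2).
s=-5: eigenvector (1, 3).
P = [[1, 1], [2, 3]], D = diag(-6, -5), P⁻¹ = [[3, -1], [-2, 1]].
C³ = P·diag(-216, -125)·P⁻¹ = [[-398, 91], [-546, 57]].
The requested entry is -398.

-398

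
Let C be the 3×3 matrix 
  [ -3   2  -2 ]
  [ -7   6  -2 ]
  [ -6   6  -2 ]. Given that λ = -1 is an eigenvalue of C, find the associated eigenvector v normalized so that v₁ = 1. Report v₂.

C + 1I = [[-2, 2, -2], [-7, 7, -2], [-6, 6, -1]].
Solving (C + 1I)v = 0 gives the eigenspace spanned by (1, 1, 0).
With v₁ = 1, v = (1, 1, 0), so v₂ = 1.

1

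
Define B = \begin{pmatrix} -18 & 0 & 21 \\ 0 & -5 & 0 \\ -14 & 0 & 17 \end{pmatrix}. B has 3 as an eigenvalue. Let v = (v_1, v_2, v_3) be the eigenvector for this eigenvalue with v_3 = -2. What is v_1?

B − 3I = [[-21, 0, 21], [0, -8, 0], [-14, 0, 14]].
Solving (B − 3I)v = 0 gives the eigenspace spanned by (-2, 0, -2).
With v_3 = -2, v = (-2, 0, -2), so v_1 = -2.

-2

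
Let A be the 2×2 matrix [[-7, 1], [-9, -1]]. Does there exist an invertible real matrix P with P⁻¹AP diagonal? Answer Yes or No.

Characteristic polynomial: p(λ) = λ^2 + 8λ + 16 = (λ + 4)^2.
λ = -4 has algebraic multiplicity 2; rank(A + 4I) = 1, so geometric multiplicity = 1.
Geometric multiplicity < algebraic multiplicity, so A is not diagonalizable.

No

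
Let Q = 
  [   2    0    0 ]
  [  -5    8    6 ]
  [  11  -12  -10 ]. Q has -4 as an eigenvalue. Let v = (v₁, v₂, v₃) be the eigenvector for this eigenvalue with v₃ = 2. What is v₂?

Q + 4I = [[6, 0, 0], [-5, 12, 6], [11, -12, -6]].
Solving (Q + 4I)v = 0 gives the eigenspace spanned by (0, -1, 2).
With v₃ = 2, v = (0, -1, 2), so v₂ = -1.

-1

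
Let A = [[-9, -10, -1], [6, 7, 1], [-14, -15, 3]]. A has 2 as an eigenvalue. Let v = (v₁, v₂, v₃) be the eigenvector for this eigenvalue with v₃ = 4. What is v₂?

A − 2I = [[-11, -10, -1], [6, 5, 1], [-14, -15, 1]].
Solving (A − 2I)v = 0 gives the eigenspace spanned by (-4, 4, 4).
With v₃ = 4, v = (-4, 4, 4), so v₂ = 4.

4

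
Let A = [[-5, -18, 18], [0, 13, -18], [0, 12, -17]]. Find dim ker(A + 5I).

2

A + 5I = [[0, -18, 18], [0, 18, -18], [0, 12, -12]].
This matrix has rank 1, so its null space has dimension 3 − 1 = 2.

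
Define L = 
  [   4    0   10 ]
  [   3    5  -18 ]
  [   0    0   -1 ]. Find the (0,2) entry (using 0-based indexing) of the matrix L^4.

510

Characteristic polynomial: s^3 - 8s^2 + 11s + 20 = (s - 5)(s - 4)(s + 1), so the eigenvalues are -1, 4, 5.
s=-1: eigenvector (-2, 4, 1).
s=5: eigenvector (0, 1, 0).
s=4: eigenvector (1, -3, 0).
P = [[-2, 0, 1], [4, 1, -3], [1, 0, 0]], D = diag(-1, 5, 4), P⁻¹ = [[0, 0, 1], [3, 1, 2], [1, 0, 2]].
L⁴ = P·diag(1, 625, 256)·P⁻¹ = [[256, 0, 510], [1107, 625, -282], [0, 0, 1]].
The requested entry is 510.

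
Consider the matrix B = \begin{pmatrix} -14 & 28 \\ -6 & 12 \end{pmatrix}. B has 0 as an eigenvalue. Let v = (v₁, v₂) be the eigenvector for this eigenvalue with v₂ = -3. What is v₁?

-6

B = [[-14, 28], [-6, 12]].
Solving (B)v = 0 gives the eigenspace spanned by (-6, -3).
With v₂ = -3, v = (-6, -3), so v₁ = -6.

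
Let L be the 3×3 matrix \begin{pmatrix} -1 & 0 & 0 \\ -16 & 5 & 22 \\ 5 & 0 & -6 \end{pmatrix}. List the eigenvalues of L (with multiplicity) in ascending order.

-6, -1, 5

Characteristic polynomial: p(r) = r^3 + 2r^2 - 29r - 30 = (r - 5)(r + 1)(r + 6).
Roots (with multiplicity): -6, -1, 5.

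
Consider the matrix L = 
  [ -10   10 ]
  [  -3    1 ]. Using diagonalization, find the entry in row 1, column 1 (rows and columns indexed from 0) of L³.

241

Characteristic polynomial: μ^2 + 9μ + 20 = (μ + 4)(μ + 5), so the eigenvalues are -5, -4.
μ=-5: eigenvector (2, 1).
μ=-4: eigenvector (-5, -3).
P = [[2, -5], [1, -3]], D = diag(-5, -4), P⁻¹ = [[3, -5], [1, -2]].
L³ = P·diag(-125, -64)·P⁻¹ = [[-430, 610], [-183, 241]].
The requested entry is 241.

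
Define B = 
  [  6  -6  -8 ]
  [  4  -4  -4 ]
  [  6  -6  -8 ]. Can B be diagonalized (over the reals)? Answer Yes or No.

Characteristic polynomial: p(s) = s^3 + 6s^2 + 8s = s(s + 2)(s + 4).
All 3 eigenvalues are distinct, so B is diagonalizable.

Yes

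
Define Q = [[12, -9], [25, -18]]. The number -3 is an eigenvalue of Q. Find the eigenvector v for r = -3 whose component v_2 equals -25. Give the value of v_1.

-15

Q + 3I = [[15, -9], [25, -15]].
Solving (Q + 3I)v = 0 gives the eigenspace spanned by (-15, -25).
With v_2 = -25, v = (-15, -25), so v_1 = -15.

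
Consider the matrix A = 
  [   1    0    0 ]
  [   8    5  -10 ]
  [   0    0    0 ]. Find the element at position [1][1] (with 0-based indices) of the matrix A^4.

Characteristic polynomial: μ^3 - 6μ^2 + 5μ = μ(μ - 5)(μ - 1), so the eigenvalues are 0, 1, 5.
μ=1: eigenvector (1, -2, 0).
μ=5: eigenvector (0, 1, 0).
μ=0: eigenvector (0, 2, 1).
P = [[1, 0, 0], [-2, 1, 2], [0, 0, 1]], D = diag(1, 5, 0), P⁻¹ = [[1, 0, 0], [2, 1, -2], [0, 0, 1]].
A⁴ = P·diag(1, 625, 0)·P⁻¹ = [[1, 0, 0], [1248, 625, -1250], [0, 0, 0]].
The requested entry is 625.

625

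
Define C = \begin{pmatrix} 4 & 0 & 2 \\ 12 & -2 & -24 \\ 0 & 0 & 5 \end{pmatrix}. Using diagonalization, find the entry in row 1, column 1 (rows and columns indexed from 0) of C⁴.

16

Characteristic polynomial: μ^3 - 7μ^2 + 2μ + 40 = (μ - 5)(μ - 4)(μ + 2), so the eigenvalues are -2, 4, 5.
μ=5: eigenvector (2, 0, 1).
μ=-2: eigenvector (0, 1, 0).
μ=4: eigenvector (1, 2, 0).
P = [[2, 0, 1], [0, 1, 2], [1, 0, 0]], D = diag(5, -2, 4), P⁻¹ = [[0, 0, 1], [-2, 1, 4], [1, 0, -2]].
C⁴ = P·diag(625, 16, 256)·P⁻¹ = [[256, 0, 738], [480, 16, -960], [0, 0, 625]].
The requested entry is 16.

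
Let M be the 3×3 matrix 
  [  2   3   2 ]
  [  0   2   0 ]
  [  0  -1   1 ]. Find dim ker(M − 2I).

M − 2I = [[0, 3, 2], [0, 0, 0], [0, -1, -1]].
This matrix has rank 2, so its null space has dimension 3 − 2 = 1.

1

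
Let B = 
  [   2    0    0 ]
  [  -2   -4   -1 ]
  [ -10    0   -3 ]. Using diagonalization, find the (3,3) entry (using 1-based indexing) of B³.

-27

Characteristic polynomial: r^3 + 5r^2 - 2r - 24 = (r - 2)(r + 3)(r + 4), so the eigenvalues are -4, -3, 2.
r=2: eigenvector (1, 0, -2).
r=-4: eigenvector (0, 1, 0).
r=-3: eigenvector (0, -1, 1).
P = [[1, 0, 0], [0, 1, -1], [-2, 0, 1]], D = diag(2, -4, -3), P⁻¹ = [[1, 0, 0], [2, 1, 1], [2, 0, 1]].
B³ = P·diag(8, -64, -27)·P⁻¹ = [[8, 0, 0], [-74, -64, -37], [-70, 0, -27]].
The requested entry is -27.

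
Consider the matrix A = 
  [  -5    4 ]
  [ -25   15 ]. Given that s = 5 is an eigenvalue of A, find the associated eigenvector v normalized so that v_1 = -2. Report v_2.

A − 5I = [[-10, 4], [-25, 10]].
Solving (A − 5I)v = 0 gives the eigenspace spanned by (-2, -5).
With v_1 = -2, v = (-2, -5), so v_2 = -5.

-5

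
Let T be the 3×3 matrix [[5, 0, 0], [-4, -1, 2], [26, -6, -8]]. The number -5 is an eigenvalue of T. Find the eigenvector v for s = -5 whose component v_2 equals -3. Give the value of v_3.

T + 5I = [[10, 0, 0], [-4, 4, 2], [26, -6, -3]].
Solving (T + 5I)v = 0 gives the eigenspace spanned by (0, -3, 6).
With v_2 = -3, v = (0, -3, 6), so v_3 = 6.

6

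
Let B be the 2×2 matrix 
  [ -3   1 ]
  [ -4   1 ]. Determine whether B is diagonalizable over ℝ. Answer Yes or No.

No

Characteristic polynomial: p(r) = r^2 + 2r + 1 = (r + 1)^2.
r = -1 has algebraic multiplicity 2; rank(B + 1I) = 1, so geometric multiplicity = 1.
Geometric multiplicity < algebraic multiplicity, so B is not diagonalizable.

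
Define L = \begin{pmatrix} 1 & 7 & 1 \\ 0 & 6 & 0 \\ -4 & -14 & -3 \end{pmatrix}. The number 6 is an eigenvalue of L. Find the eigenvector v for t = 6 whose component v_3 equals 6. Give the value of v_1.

L − 6I = [[-5, 7, 1], [0, 0, 0], [-4, -14, -9]].
Solving (L − 6I)v = 0 gives the eigenspace spanned by (-3, -3, 6).
With v_3 = 6, v = (-3, -3, 6), so v_1 = -3.

-3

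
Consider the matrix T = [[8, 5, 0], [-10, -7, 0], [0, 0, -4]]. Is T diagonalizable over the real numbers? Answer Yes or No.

Yes

Characteristic polynomial: p(μ) = μ^3 + 3μ^2 - 10μ - 24 = (μ - 3)(μ + 2)(μ + 4).
All 3 eigenvalues are distinct, so T is diagonalizable.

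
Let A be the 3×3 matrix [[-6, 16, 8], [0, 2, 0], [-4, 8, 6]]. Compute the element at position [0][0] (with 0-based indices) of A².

4

Characteristic polynomial: μ^3 - 2μ^2 - 4μ + 8 = (μ - 2)^2(μ + 2), so the eigenvalues are -2, 2, 2.
μ=2: eigenvector (1, 1, -1).
μ=2: eigenvector (2, 1, 0).
μ=-2: eigenvector (2, 0, 1).
P = [[1, 2, 2], [1, 1, 0], [-1, 0, 1]], D = diag(2, 2, -2), P⁻¹ = [[1, -2, -2], [-1, 3, 2], [1, -2, -1]].
A² = P·diag(4, 4, 4)·P⁻¹ = [[4, 0, 0], [0, 4, 0], [0, 0, 4]].
The requested entry is 4.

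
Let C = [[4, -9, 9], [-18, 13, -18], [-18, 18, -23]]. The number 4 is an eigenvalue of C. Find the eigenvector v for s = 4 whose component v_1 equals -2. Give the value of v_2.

C − 4I = [[0, -9, 9], [-18, 9, -18], [-18, 18, -27]].
Solving (C − 4I)v = 0 gives the eigenspace spanned by (-2, 4, 4).
With v_1 = -2, v = (-2, 4, 4), so v_2 = 4.

4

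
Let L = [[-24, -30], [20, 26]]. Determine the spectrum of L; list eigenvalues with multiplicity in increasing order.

-4, 6

Characteristic polynomial: p(μ) = μ^2 - 2μ - 24 = (μ - 6)(μ + 4).
Roots (with multiplicity): -4, 6.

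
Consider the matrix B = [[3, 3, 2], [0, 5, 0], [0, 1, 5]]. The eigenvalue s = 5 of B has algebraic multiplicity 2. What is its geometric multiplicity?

B − 5I = [[-2, 3, 2], [0, 0, 0], [0, 1, 0]].
This matrix has rank 2, so its null space has dimension 3 − 2 = 1.

1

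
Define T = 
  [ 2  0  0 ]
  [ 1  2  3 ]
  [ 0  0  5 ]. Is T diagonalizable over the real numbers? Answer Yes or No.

No

Characteristic polynomial: p(μ) = μ^3 - 9μ^2 + 24μ - 20 = (μ - 5)(μ - 2)^2.
μ = 2 has algebraic multiplicity 2; rank(T − 2I) = 2, so geometric multiplicity = 1.
Geometric multiplicity < algebraic multiplicity, so T is not diagonalizable.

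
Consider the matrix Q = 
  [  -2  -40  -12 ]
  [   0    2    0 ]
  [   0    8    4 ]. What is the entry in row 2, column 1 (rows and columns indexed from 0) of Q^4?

Characteristic polynomial: r^3 - 4r^2 - 4r + 16 = (r - 4)(r - 2)(r + 2), so the eigenvalues are -2, 2, 4.
r=4: eigenvector (-2, 0, 1).
r=2: eigenvector (2, 1, -4).
r=-2: eigenvector (1, 0, 0).
P = [[-2, 2, 1], [0, 1, 0], [1, -4, 0]], D = diag(4, 2, -2), P⁻¹ = [[0, 4, 1], [0, 1, 0], [1, 6, 2]].
Q⁴ = P·diag(256, 16, 16)·P⁻¹ = [[16, -1920, -480], [0, 16, 0], [0, 960, 256]].
The requested entry is 960.

960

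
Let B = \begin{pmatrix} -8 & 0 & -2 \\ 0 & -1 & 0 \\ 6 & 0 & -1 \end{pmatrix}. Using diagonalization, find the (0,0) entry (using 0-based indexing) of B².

Characteristic polynomial: s^3 + 10s^2 + 29s + 20 = (s + 1)(s + 4)(s + 5), so the eigenvalues are -5, -4, -1.
s=-4: eigenvector (1, 0, -2).
s=-1: eigenvector (0, 1, 0).
s=-5: eigenvector (2, 0, -3).
P = [[1, 0, 2], [0, 1, 0], [-2, 0, -3]], D = diag(-4, -1, -5), P⁻¹ = [[-3, 0, -2], [0, 1, 0], [2, 0, 1]].
B² = P·diag(16, 1, 25)·P⁻¹ = [[52, 0, 18], [0, 1, 0], [-54, 0, -11]].
The requested entry is 52.

52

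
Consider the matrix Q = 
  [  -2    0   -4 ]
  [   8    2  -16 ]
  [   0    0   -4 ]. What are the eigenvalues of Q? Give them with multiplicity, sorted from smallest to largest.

Characteristic polynomial: p(s) = s^3 + 4s^2 - 4s - 16 = (s - 2)(s + 2)(s + 4).
Roots (with multiplicity): -4, -2, 2.

-4, -2, 2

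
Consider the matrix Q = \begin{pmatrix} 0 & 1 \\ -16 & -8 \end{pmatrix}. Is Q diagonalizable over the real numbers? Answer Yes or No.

Characteristic polynomial: p(μ) = μ^2 + 8μ + 16 = (μ + 4)^2.
μ = -4 has algebraic multiplicity 2; rank(Q + 4I) = 1, so geometric multiplicity = 1.
Geometric multiplicity < algebraic multiplicity, so Q is not diagonalizable.

No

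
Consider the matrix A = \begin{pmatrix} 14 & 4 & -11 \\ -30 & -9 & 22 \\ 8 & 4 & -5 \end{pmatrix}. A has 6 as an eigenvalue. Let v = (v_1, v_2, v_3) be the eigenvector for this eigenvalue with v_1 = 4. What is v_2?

A − 6I = [[8, 4, -11], [-30, -15, 22], [8, 4, -11]].
Solving (A − 6I)v = 0 gives the eigenspace spanned by (4, -8, 0).
With v_1 = 4, v = (4, -8, 0), so v_2 = -8.

-8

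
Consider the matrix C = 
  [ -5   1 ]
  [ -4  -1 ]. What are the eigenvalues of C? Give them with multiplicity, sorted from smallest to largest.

-3, -3

Characteristic polynomial: p(λ) = λ^2 + 6λ + 9 = (λ + 3)^2.
Roots (with multiplicity): -3, -3.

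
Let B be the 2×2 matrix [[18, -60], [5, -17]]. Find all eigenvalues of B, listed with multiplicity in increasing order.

Characteristic polynomial: p(t) = t^2 - t - 6 = (t - 3)(t + 2).
Roots (with multiplicity): -2, 3.

-2, 3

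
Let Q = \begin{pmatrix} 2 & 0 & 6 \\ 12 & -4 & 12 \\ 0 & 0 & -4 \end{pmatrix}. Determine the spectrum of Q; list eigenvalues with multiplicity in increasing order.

-4, -4, 2

Characteristic polynomial: p(s) = s^3 + 6s^2 - 32 = (s - 2)(s + 4)^2.
Roots (with multiplicity): -4, -4, 2.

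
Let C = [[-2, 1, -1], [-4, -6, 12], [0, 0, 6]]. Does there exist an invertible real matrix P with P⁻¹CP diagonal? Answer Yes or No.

Characteristic polynomial: p(λ) = λ^3 + 2λ^2 - 32λ - 96 = (λ - 6)(λ + 4)^2.
λ = -4 has algebraic multiplicity 2; rank(C + 4I) = 2, so geometric multiplicity = 1.
Geometric multiplicity < algebraic multiplicity, so C is not diagonalizable.

No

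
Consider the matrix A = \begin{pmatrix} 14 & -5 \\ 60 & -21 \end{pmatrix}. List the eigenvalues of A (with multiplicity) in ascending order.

Characteristic polynomial: p(t) = t^2 + 7t + 6 = (t + 1)(t + 6).
Roots (with multiplicity): -6, -1.

-6, -1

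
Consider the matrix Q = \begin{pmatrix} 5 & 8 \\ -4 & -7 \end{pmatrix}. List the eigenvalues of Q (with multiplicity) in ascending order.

-3, 1

Characteristic polynomial: p(t) = t^2 + 2t - 3 = (t - 1)(t + 3).
Roots (with multiplicity): -3, 1.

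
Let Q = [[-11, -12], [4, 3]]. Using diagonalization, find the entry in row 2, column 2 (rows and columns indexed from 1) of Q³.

267

Characteristic polynomial: λ^2 + 8λ + 15 = (λ + 3)(λ + 5), so the eigenvalues are -5, -3.
λ=-5: eigenvector (-2, 1).
λ=-3: eigenvector (-3, 2).
P = [[-2, -3], [1, 2]], D = diag(-5, -3), P⁻¹ = [[-2, -3], [1, 2]].
Q³ = P·diag(-125, -27)·P⁻¹ = [[-419, -588], [196, 267]].
The requested entry is 267.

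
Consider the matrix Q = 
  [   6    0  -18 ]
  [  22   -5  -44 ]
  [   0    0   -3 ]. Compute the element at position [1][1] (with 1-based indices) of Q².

36

Characteristic polynomial: λ^3 + 2λ^2 - 33λ - 90 = (λ - 6)(λ + 3)(λ + 5), so the eigenvalues are -5, -3, 6.
λ=6: eigenvector (1, 2, 0).
λ=-5: eigenvector (0, 1, 0).
λ=-3: eigenvector (2, 0, 1).
P = [[1, 0, 2], [2, 1, 0], [0, 0, 1]], D = diag(6, -5, -3), P⁻¹ = [[1, 0, -2], [-2, 1, 4], [0, 0, 1]].
Q² = P·diag(36, 25, 9)·P⁻¹ = [[36, 0, -54], [22, 25, -44], [0, 0, 9]].
The requested entry is 36.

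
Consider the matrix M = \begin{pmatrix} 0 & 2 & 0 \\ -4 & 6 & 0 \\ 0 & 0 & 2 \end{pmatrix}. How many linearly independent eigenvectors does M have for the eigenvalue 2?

2

M − 2I = [[-2, 2, 0], [-4, 4, 0], [0, 0, 0]].
This matrix has rank 1, so its null space has dimension 3 − 1 = 2.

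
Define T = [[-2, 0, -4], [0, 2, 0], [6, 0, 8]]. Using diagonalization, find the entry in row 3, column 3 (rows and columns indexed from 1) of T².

Characteristic polynomial: r^3 - 8r^2 + 20r - 16 = (r - 4)(r - 2)^2, so the eigenvalues are 2, 2, 4.
r=4: eigenvector (-2, 0, 3).
r=2: eigenvector (0, 1, 0).
r=2: eigenvector (-1, 0, 1).
P = [[-2, 0, -1], [0, 1, 0], [3, 0, 1]], D = diag(4, 2, 2), P⁻¹ = [[1, 0, 1], [0, 1, 0], [-3, 0, -2]].
T² = P·diag(16, 4, 4)·P⁻¹ = [[-20, 0, -24], [0, 4, 0], [36, 0, 40]].
The requested entry is 40.

40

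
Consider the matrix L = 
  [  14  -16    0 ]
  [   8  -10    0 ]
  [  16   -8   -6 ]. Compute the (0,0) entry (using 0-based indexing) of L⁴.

2576

Characteristic polynomial: s^3 + 2s^2 - 36s - 72 = (s - 6)(s + 2)(s + 6), so the eigenvalues are -6, -2, 6.
s=6: eigenvector (2, 1, 2).
s=-2: eigenvector (1, 1, 2).
s=-6: eigenvector (0, 0, 1).
P = [[2, 1, 0], [1, 1, 0], [2, 2, 1]], D = diag(6, -2, -6), P⁻¹ = [[1, -1, 0], [-1, 2, 0], [0, -2, 1]].
L⁴ = P·diag(1296, 16, 1296)·P⁻¹ = [[2576, -2560, 0], [1280, -1264, 0], [2560, -5120, 1296]].
The requested entry is 2576.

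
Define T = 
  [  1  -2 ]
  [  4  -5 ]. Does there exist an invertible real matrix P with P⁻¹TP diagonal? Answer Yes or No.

Characteristic polynomial: p(λ) = λ^2 + 4λ + 3 = (λ + 1)(λ + 3).
All 2 eigenvalues are distinct, so T is diagonalizable.

Yes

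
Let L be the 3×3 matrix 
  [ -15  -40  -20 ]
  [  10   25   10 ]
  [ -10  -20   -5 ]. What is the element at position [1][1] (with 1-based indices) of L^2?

Characteristic polynomial: μ^3 - 5μ^2 - 25μ + 125 = (μ - 5)^2(μ + 5), so the eigenvalues are -5, 5, 5.
μ=-5: eigenvector (2, -1, 1).
μ=5: eigenvector (1, -1, 1).
μ=5: eigenvector (-2, 1, 0).
P = [[2, 1, -2], [-1, -1, 1], [1, 1, 0]], D = diag(-5, 5, 5), P⁻¹ = [[1, 2, 1], [-1, -2, 0], [0, 1, 1]].
L² = P·diag(25, 25, 25)·P⁻¹ = [[25, 0, 0], [0, 25, 0], [0, 0, 25]].
The requested entry is 25.

25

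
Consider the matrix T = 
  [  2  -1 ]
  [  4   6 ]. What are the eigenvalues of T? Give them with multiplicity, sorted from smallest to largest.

4, 4

Characteristic polynomial: p(λ) = λ^2 - 8λ + 16 = (λ - 4)^2.
Roots (with multiplicity): 4, 4.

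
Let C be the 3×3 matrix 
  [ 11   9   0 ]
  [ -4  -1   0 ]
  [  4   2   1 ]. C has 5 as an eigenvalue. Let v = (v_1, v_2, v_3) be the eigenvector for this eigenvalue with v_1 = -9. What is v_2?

6

C − 5I = [[6, 9, 0], [-4, -6, 0], [4, 2, -4]].
Solving (C − 5I)v = 0 gives the eigenspace spanned by (-9, 6, -6).
With v_1 = -9, v = (-9, 6, -6), so v_2 = 6.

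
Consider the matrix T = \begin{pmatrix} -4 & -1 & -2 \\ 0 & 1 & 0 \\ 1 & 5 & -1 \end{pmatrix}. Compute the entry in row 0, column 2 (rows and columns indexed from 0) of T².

Characteristic polynomial: s^3 + 4s^2 + s - 6 = (s - 1)(s + 2)(s + 3), so the eigenvalues are -3, -2, 1.
s=-3: eigenvector (2, 0, -1).
s=1: eigenvector (-1, 1, 2).
s=-2: eigenvector (-1, 0, 1).
P = [[2, -1, -1], [0, 1, 0], [-1, 2, 1]], D = diag(-3, 1, -2), P⁻¹ = [[1, -1, 1], [0, 1, 0], [1, -3, 2]].
T² = P·diag(9, 1, 4)·P⁻¹ = [[14, -7, 10], [0, 1, 0], [-5, -1, -1]].
The requested entry is 10.

10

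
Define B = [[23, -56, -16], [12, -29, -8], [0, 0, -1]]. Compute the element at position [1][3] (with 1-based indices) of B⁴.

Characteristic polynomial: μ^3 + 7μ^2 + 11μ + 5 = (μ + 1)^2(μ + 5), so the eigenvalues are -5, -1, -1.
μ=-1: eigenvector (7, 3, 0).
μ=-5: eigenvector (2, 1, 0).
μ=-1: eigenvector (-4, -2, 1).
P = [[7, 2, -4], [3, 1, -2], [0, 0, 1]], D = diag(-1, -5, -1), P⁻¹ = [[1, -2, 0], [-3, 7, 2], [0, 0, 1]].
B⁴ = P·diag(1, 625, 1)·P⁻¹ = [[-3743, 8736, 2496], [-1872, 4369, 1248], [0, 0, 1]].
The requested entry is 2496.

2496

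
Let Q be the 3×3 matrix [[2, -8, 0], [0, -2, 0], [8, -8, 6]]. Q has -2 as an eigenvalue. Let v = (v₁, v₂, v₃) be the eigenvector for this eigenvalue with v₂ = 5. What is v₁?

Q + 2I = [[4, -8, 0], [0, 0, 0], [8, -8, 8]].
Solving (Q + 2I)v = 0 gives the eigenspace spanned by (10, 5, -5).
With v₂ = 5, v = (10, 5, -5), so v₁ = 10.

10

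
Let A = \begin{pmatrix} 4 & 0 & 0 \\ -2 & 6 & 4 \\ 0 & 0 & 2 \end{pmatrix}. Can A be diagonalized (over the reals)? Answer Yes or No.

Yes

Characteristic polynomial: p(μ) = μ^3 - 12μ^2 + 44μ - 48 = (μ - 6)(μ - 4)(μ - 2).
All 3 eigenvalues are distinct, so A is diagonalizable.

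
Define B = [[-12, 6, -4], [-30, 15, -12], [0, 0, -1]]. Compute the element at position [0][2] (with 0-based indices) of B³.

Characteristic polynomial: μ^3 - 2μ^2 - 3μ = μ(μ - 3)(μ + 1), so the eigenvalues are -1, 0, 3.
μ=0: eigenvector (1, 2, 0).
μ=3: eigenvector (2, 5, 0).
μ=-1: eigenvector (-2, -3, 1).
P = [[1, 2, -2], [2, 5, -3], [0, 0, 1]], D = diag(0, 3, -1), P⁻¹ = [[5, -2, 4], [-2, 1, -1], [0, 0, 1]].
B³ = P·diag(0, 27, -1)·P⁻¹ = [[-108, 54, -52], [-270, 135, -132], [0, 0, -1]].
The requested entry is -52.

-52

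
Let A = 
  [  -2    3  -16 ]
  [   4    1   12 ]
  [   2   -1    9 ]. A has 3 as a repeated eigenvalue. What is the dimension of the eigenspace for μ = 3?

1

A − 3I = [[-5, 3, -16], [4, -2, 12], [2, -1, 6]].
This matrix has rank 2, so its null space has dimension 3 − 2 = 1.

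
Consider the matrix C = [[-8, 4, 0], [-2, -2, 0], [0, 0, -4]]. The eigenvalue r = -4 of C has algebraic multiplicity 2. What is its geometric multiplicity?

2

C + 4I = [[-4, 4, 0], [-2, 2, 0], [0, 0, 0]].
This matrix has rank 1, so its null space has dimension 3 − 1 = 2.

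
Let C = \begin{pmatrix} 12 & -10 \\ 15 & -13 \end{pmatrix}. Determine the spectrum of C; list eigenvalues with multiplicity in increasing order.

Characteristic polynomial: p(r) = r^2 + r - 6 = (r - 2)(r + 3).
Roots (with multiplicity): -3, 2.

-3, 2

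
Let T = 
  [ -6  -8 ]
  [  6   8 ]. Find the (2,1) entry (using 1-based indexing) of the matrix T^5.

Characteristic polynomial: s^2 - 2s = s(s - 2), so the eigenvalues are 0, 2.
s=2: eigenvector (-1, 1).
s=0: eigenvector (4, -3).
P = [[-1, 4], [1, -3]], D = diag(2, 0), P⁻¹ = [[3, 4], [1, 1]].
T⁵ = P·diag(32, 0)·P⁻¹ = [[-96, -128], [96, 128]].
The requested entry is 96.

96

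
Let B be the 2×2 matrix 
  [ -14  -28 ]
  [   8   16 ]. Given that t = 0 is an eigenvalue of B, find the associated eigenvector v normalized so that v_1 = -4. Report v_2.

B = [[-14, -28], [8, 16]].
Solving (B)v = 0 gives the eigenspace spanned by (-4, 2).
With v_1 = -4, v = (-4, 2), so v_2 = 2.

2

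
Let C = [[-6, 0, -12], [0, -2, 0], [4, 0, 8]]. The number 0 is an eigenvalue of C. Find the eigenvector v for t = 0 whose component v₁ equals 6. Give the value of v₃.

C = [[-6, 0, -12], [0, -2, 0], [4, 0, 8]].
Solving (C)v = 0 gives the eigenspace spanned by (6, 0, -3).
With v₁ = 6, v = (6, 0, -3), so v₃ = -3.

-3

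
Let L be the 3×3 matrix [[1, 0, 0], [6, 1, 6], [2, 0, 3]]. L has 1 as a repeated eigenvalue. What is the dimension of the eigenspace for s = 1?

L − 1I = [[0, 0, 0], [6, 0, 6], [2, 0, 2]].
This matrix has rank 1, so its null space has dimension 3 − 1 = 2.

2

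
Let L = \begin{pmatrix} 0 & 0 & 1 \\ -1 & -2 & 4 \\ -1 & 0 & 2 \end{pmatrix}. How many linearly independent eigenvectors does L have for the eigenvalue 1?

L − 1I = [[-1, 0, 1], [-1, -3, 4], [-1, 0, 1]].
This matrix has rank 2, so its null space has dimension 3 − 2 = 1.

1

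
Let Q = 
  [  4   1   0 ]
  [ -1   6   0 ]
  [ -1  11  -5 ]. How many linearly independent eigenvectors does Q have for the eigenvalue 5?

1

Q − 5I = [[-1, 1, 0], [-1, 1, 0], [-1, 11, -10]].
This matrix has rank 2, so its null space has dimension 3 − 2 = 1.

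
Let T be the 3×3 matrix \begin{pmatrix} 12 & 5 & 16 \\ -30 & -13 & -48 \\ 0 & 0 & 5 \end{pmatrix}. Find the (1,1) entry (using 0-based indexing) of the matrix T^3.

Characteristic polynomial: r^3 - 4r^2 - 11r + 30 = (r - 5)(r - 2)(r + 3), so the eigenvalues are -3, 2, 5.
r=2: eigenvector (1, -2, 0).
r=-3: eigenvector (-1, 3, 0).
r=5: eigenvector (2, -6, 1).
P = [[1, -1, 2], [-2, 3, -6], [0, 0, 1]], D = diag(2, -3, 5), P⁻¹ = [[3, 1, 0], [2, 1, 2], [0, 0, 1]].
T³ = P·diag(8, -27, 125)·P⁻¹ = [[78, 35, 304], [-210, -97, -912], [0, 0, 125]].
The requested entry is -97.

-97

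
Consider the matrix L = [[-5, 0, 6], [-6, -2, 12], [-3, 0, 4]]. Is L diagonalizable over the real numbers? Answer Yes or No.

Yes

Characteristic polynomial: p(s) = s^3 + 3s^2 - 4 = (s - 1)(s + 2)^2.
s = -2 has algebraic multiplicity 2; rank(L + 2I) = 1, so geometric multiplicity = 2.
Every eigenvalue has geometric = algebraic multiplicity, so L is diagonalizable.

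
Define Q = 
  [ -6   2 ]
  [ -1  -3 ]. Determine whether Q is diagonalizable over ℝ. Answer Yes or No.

Characteristic polynomial: p(s) = s^2 + 9s + 20 = (s + 4)(s + 5).
All 2 eigenvalues are distinct, so Q is diagonalizable.

Yes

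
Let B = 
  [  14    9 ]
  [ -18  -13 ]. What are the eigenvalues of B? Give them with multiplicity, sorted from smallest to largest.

Characteristic polynomial: p(t) = t^2 - t - 20 = (t - 5)(t + 4).
Roots (with multiplicity): -4, 5.

-4, 5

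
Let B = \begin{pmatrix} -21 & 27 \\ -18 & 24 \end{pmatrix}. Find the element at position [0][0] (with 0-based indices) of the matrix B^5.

Characteristic polynomial: t^2 - 3t - 18 = (t - 6)(t + 3), so the eigenvalues are -3, 6.
t=6: eigenvector (1, 1).
t=-3: eigenvector (3, 2).
P = [[1, 3], [1, 2]], D = diag(6, -3), P⁻¹ = [[-2, 3], [1, -1]].
B⁵ = P·diag(7776, -243)·P⁻¹ = [[-16281, 24057], [-16038, 23814]].
The requested entry is -16281.

-16281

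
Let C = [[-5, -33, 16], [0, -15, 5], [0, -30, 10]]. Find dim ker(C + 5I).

1

C + 5I = [[0, -33, 16], [0, -10, 5], [0, -30, 15]].
This matrix has rank 2, so its null space has dimension 3 − 2 = 1.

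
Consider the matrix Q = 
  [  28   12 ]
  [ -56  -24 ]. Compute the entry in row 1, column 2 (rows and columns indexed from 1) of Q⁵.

Characteristic polynomial: λ^2 - 4λ = λ(λ - 4), so the eigenvalues are 0, 4.
λ=0: eigenvector (-3, 7).
λ=4: eigenvector (1, -2).
P = [[-3, 1], [7, -2]], D = diag(0, 4), P⁻¹ = [[2, 1], [7, 3]].
Q⁵ = P·diag(0, 1024)·P⁻¹ = [[7168, 3072], [-14336, -6144]].
The requested entry is 3072.

3072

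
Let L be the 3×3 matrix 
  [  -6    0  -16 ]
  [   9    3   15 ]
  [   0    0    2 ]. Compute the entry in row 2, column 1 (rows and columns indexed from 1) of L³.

Characteristic polynomial: t^3 + t^2 - 24t + 36 = (t - 3)(t - 2)(t + 6), so the eigenvalues are -6, 2, 3.
t=-6: eigenvector (1, -1, 0).
t=3: eigenvector (0, 1, 0).
t=2: eigenvector (-2, 3, 1).
P = [[1, 0, -2], [-1, 1, 3], [0, 0, 1]], D = diag(-6, 3, 2), P⁻¹ = [[1, 0, 2], [1, 1, -1], [0, 0, 1]].
L³ = P·diag(-216, 27, 8)·P⁻¹ = [[-216, 0, -448], [243, 27, 429], [0, 0, 8]].
The requested entry is 243.

243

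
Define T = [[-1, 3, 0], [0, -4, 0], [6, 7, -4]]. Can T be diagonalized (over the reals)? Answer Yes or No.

No

Characteristic polynomial: p(r) = r^3 + 9r^2 + 24r + 16 = (r + 1)(r + 4)^2.
r = -4 has algebraic multiplicity 2; rank(T + 4I) = 2, so geometric multiplicity = 1.
Geometric multiplicity < algebraic multiplicity, so T is not diagonalizable.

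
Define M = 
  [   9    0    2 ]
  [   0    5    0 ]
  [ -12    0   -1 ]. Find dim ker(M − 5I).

M − 5I = [[4, 0, 2], [0, 0, 0], [-12, 0, -6]].
This matrix has rank 1, so its null space has dimension 3 − 1 = 2.

2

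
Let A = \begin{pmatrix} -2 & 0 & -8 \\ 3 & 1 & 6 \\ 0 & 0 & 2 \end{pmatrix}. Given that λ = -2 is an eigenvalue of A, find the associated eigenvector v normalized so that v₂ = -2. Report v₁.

A + 2I = [[0, 0, -8], [3, 3, 6], [0, 0, 4]].
Solving (A + 2I)v = 0 gives the eigenspace spanned by (2, -2, 0).
With v₂ = -2, v = (2, -2, 0), so v₁ = 2.

2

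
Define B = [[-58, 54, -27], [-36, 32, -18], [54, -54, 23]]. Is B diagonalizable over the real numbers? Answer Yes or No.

Yes

Characteristic polynomial: p(t) = t^3 + 3t^2 - 24t - 80 = (t - 5)(t + 4)^2.
t = -4 has algebraic multiplicity 2; rank(B + 4I) = 1, so geometric multiplicity = 2.
Every eigenvalue has geometric = algebraic multiplicity, so B is diagonalizable.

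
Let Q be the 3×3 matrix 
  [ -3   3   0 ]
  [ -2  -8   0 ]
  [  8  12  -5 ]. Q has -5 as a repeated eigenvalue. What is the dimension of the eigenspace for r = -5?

Q + 5I = [[2, 3, 0], [-2, -3, 0], [8, 12, 0]].
This matrix has rank 1, so its null space has dimension 3 − 1 = 2.

2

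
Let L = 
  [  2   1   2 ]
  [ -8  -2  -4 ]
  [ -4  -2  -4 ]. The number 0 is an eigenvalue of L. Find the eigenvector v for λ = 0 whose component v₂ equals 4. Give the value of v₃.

-2

L = [[2, 1, 2], [-8, -2, -4], [-4, -2, -4]].
Solving (L)v = 0 gives the eigenspace spanned by (0, 4, -2).
With v₂ = 4, v = (0, 4, -2), so v₃ = -2.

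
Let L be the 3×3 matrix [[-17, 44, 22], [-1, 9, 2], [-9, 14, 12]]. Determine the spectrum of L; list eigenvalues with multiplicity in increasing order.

Characteristic polynomial: p(r) = r^3 - 4r^2 - 35r + 150 = (r - 5)^2(r + 6).
Roots (with multiplicity): -6, 5, 5.

-6, 5, 5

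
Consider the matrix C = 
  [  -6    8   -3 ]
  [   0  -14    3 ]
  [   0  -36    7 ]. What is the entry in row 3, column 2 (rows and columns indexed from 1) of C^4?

Characteristic polynomial: λ^3 + 13λ^2 + 52λ + 60 = (λ + 2)(λ + 5)(λ + 6), so the eigenvalues are -6, -5, -2.
λ=-6: eigenvector (1, 0, 0).
λ=-5: eigenvector (-1, 1, 3).
λ=-2: eigenvector (-1, 1, 4).
P = [[1, -1, -1], [0, 1, 1], [0, 3, 4]], D = diag(-6, -5, -2), P⁻¹ = [[1, 1, 0], [0, 4, -1], [0, -3, 1]].
C⁴ = P·diag(1296, 625, 16)·P⁻¹ = [[1296, -1156, 609], [0, 2452, -609], [0, 7308, -1811]].
The requested entry is 7308.

7308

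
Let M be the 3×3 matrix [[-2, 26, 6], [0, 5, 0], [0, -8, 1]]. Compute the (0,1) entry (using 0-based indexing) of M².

30

Characteristic polynomial: s^3 - 4s^2 - 7s + 10 = (s - 5)(s - 1)(s + 2), so the eigenvalues are -2, 1, 5.
s=5: eigenvector (2, 1, -2).
s=-2: eigenvector (1, 0, 0).
s=1: eigenvector (2, 0, 1).
P = [[2, 1, 2], [1, 0, 0], [-2, 0, 1]], D = diag(5, -2, 1), P⁻¹ = [[0, 1, 0], [1, -6, -2], [0, 2, 1]].
M² = P·diag(25, 4, 1)·P⁻¹ = [[4, 30, -6], [0, 25, 0], [0, -48, 1]].
The requested entry is 30.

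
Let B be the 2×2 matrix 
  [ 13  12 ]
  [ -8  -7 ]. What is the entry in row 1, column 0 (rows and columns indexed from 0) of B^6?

Characteristic polynomial: s^2 - 6s + 5 = (s - 5)(s - 1), so the eigenvalues are 1, 5.
s=1: eigenvector (-1, 1).
s=5: eigenvector (3, -2).
P = [[-1, 3], [1, -2]], D = diag(1, 5), P⁻¹ = [[2, 3], [1, 1]].
B⁶ = P·diag(1, 15625)·P⁻¹ = [[46873, 46872], [-31248, -31247]].
The requested entry is -31248.

-31248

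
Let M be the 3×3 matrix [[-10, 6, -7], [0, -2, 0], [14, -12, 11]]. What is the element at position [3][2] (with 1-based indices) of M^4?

Characteristic polynomial: r^3 + r^2 - 14r - 24 = (r - 4)(r + 2)(r + 3), so the eigenvalues are -3, -2, 4.
r=4: eigenvector (1, 0, -2).
r=-2: eigenvector (-1, 1, 2).
r=-3: eigenvector (1, 0, -1).
P = [[1, -1, 1], [0, 1, 0], [-2, 2, -1]], D = diag(4, -2, -3), P⁻¹ = [[-1, 1, -1], [0, 1, 0], [2, 0, 1]].
M⁴ = P·diag(256, 16, 81)·P⁻¹ = [[-94, 240, -175], [0, 16, 0], [350, -480, 431]].
The requested entry is -480.

-480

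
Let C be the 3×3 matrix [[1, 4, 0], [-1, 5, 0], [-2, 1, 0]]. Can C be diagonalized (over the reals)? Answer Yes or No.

Characteristic polynomial: p(λ) = λ^3 - 6λ^2 + 9λ = λ(λ - 3)^2.
λ = 3 has algebraic multiplicity 2; rank(C − 3I) = 2, so geometric multiplicity = 1.
Geometric multiplicity < algebraic multiplicity, so C is not diagonalizable.

No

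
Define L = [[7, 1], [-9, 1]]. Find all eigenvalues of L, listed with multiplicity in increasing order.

Characteristic polynomial: p(s) = s^2 - 8s + 16 = (s - 4)^2.
Roots (with multiplicity): 4, 4.

4, 4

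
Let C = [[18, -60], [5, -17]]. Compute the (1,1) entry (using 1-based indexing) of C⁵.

1068

Characteristic polynomial: r^2 - r - 6 = (r - 3)(r + 2), so the eigenvalues are -2, 3.
r=3: eigenvector (4, 1).
r=-2: eigenvector (3, 1).
P = [[4, 3], [1, 1]], D = diag(3, -2), P⁻¹ = [[1, -3], [-1, 4]].
C⁵ = P·diag(243, -32)·P⁻¹ = [[1068, -3300], [275, -857]].
The requested entry is 1068.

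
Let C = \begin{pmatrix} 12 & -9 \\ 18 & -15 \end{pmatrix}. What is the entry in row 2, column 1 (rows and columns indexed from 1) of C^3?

Characteristic polynomial: r^2 + 3r - 18 = (r - 3)(r + 6), so the eigenvalues are -6, 3.
r=3: eigenvector (1, 1).
r=-6: eigenvector (-1, -2).
P = [[1, -1], [1, -2]], D = diag(3, -6), P⁻¹ = [[2, -1], [1, -1]].
C³ = P·diag(27, -216)·P⁻¹ = [[270, -243], [486, -459]].
The requested entry is 486.

486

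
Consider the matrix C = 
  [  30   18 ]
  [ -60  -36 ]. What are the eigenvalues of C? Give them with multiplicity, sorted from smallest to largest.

-6, 0

Characteristic polynomial: p(μ) = μ^2 + 6μ = μ(μ + 6).
Roots (with multiplicity): -6, 0.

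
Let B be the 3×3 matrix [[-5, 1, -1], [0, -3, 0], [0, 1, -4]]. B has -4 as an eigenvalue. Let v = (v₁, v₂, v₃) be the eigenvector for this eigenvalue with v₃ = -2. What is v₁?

2

B + 4I = [[-1, 1, -1], [0, 1, 0], [0, 1, 0]].
Solving (B + 4I)v = 0 gives the eigenspace spanned by (2, 0, -2).
With v₃ = -2, v = (2, 0, -2), so v₁ = 2.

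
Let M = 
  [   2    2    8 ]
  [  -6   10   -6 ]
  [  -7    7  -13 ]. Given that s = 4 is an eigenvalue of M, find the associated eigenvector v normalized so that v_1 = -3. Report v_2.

M − 4I = [[-2, 2, 8], [-6, 6, -6], [-7, 7, -17]].
Solving (M − 4I)v = 0 gives the eigenspace spanned by (-3, -3, 0).
With v_1 = -3, v = (-3, -3, 0), so v_2 = -3.

-3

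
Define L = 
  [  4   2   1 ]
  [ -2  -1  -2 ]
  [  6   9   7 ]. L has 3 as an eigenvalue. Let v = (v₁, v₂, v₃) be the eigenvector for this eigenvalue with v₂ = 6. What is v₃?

L − 3I = [[1, 2, 1], [-2, -4, -2], [6, 9, 4]].
Solving (L − 3I)v = 0 gives the eigenspace spanned by (-3, 6, -9).
With v₂ = 6, v = (-3, 6, -9), so v₃ = -9.

-9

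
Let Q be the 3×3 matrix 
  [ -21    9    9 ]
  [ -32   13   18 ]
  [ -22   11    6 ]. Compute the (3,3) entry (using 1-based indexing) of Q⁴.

Characteristic polynomial: μ^3 + 2μ^2 - 33μ - 90 = (μ - 6)(μ + 3)(μ + 5), so the eigenvalues are -5, -3, 6.
μ=6: eigenvector (1, 2, 1).
μ=-5: eigenvector (0, 1, -1).
μ=-3: eigenvector (-1, -2, 0).
P = [[1, 0, -1], [2, 1, -2], [1, -1, 0]], D = diag(6, -5, -3), P⁻¹ = [[-2, 1, 1], [-2, 1, 0], [-3, 1, 1]].
Q⁴ = P·diag(1296, 625, 81)·P⁻¹ = [[-2349, 1215, 1215], [-5948, 3055, 2430], [-1342, 671, 1296]].
The requested entry is 1296.

1296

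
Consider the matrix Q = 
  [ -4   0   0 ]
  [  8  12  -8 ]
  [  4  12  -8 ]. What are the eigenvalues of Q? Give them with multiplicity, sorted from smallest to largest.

Characteristic polynomial: p(λ) = λ^3 - 16λ = λ(λ - 4)(λ + 4).
Roots (with multiplicity): -4, 0, 4.

-4, 0, 4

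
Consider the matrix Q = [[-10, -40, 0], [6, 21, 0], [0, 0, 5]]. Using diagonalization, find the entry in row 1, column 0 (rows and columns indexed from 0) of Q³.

Characteristic polynomial: λ^3 - 16λ^2 + 85λ - 150 = (λ - 6)(λ - 5)^2, so the eigenvalues are 5, 5, 6.
λ=6: eigenvector (5, -2, 0).
λ=5: eigenvector (8, -3, 0).
λ=5: eigenvector (-8, 3, 1).
P = [[5, 8, -8], [-2, -3, 3], [0, 0, 1]], D = diag(6, 5, 5), P⁻¹ = [[-3, -8, 0], [2, 5, 1], [0, 0, 1]].
Q³ = P·diag(216, 125, 125)·P⁻¹ = [[-1240, -3640, 0], [546, 1581, 0], [0, 0, 125]].
The requested entry is 546.

546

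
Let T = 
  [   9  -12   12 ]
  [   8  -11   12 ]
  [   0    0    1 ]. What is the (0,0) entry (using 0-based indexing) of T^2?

Characteristic polynomial: r^3 + r^2 - 5r + 3 = (r - 1)^2(r + 3), so the eigenvalues are -3, 1, 1.
r=1: eigenvector (3, 2, 0).
r=1: eigenvector (0, 1, 1).
r=-3: eigenvector (-1, -1, 0).
P = [[3, 0, -1], [2, 1, -1], [0, 1, 0]], D = diag(1, 1, -3), P⁻¹ = [[1, -1, 1], [0, 0, 1], [2, -3, 3]].
T² = P·diag(1, 1, 9)·P⁻¹ = [[-15, 24, -24], [-16, 25, -24], [0, 0, 1]].
The requested entry is -15.

-15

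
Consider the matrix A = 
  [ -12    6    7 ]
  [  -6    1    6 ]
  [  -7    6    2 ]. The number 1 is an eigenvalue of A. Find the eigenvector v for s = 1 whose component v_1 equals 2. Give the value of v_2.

A − 1I = [[-13, 6, 7], [-6, 0, 6], [-7, 6, 1]].
Solving (A − 1I)v = 0 gives the eigenspace spanned by (2, 2, 2).
With v_1 = 2, v = (2, 2, 2), so v_2 = 2.

2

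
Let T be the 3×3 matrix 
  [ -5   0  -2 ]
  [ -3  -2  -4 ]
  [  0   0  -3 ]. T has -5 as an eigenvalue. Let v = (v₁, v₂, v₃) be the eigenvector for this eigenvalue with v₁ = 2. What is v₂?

T + 5I = [[0, 0, -2], [-3, 3, -4], [0, 0, 2]].
Solving (T + 5I)v = 0 gives the eigenspace spanned by (2, 2, 0).
With v₁ = 2, v = (2, 2, 0), so v₂ = 2.

2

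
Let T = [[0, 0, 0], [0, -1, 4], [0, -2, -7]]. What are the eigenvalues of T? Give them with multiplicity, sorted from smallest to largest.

-5, -3, 0

Characteristic polynomial: p(μ) = μ^3 + 8μ^2 + 15μ = μ(μ + 3)(μ + 5).
Roots (with multiplicity): -5, -3, 0.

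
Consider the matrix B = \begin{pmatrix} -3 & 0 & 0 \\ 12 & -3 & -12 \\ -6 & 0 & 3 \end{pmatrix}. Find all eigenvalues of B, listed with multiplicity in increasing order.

-3, -3, 3

Characteristic polynomial: p(r) = r^3 + 3r^2 - 9r - 27 = (r - 3)(r + 3)^2.
Roots (with multiplicity): -3, -3, 3.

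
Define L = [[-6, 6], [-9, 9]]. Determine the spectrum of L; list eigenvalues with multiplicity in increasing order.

0, 3

Characteristic polynomial: p(μ) = μ^2 - 3μ = μ(μ - 3).
Roots (with multiplicity): 0, 3.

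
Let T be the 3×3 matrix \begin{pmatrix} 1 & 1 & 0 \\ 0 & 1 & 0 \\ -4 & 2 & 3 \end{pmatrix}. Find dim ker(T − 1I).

1

T − 1I = [[0, 1, 0], [0, 0, 0], [-4, 2, 2]].
This matrix has rank 2, so its null space has dimension 3 − 2 = 1.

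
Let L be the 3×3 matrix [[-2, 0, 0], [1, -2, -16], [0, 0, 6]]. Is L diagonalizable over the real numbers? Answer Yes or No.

No

Characteristic polynomial: p(t) = t^3 - 2t^2 - 20t - 24 = (t - 6)(t + 2)^2.
t = -2 has algebraic multiplicity 2; rank(L + 2I) = 2, so geometric multiplicity = 1.
Geometric multiplicity < algebraic multiplicity, so L is not diagonalizable.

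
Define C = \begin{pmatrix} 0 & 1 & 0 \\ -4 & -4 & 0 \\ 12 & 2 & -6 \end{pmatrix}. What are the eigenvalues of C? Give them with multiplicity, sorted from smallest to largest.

Characteristic polynomial: p(s) = s^3 + 10s^2 + 28s + 24 = (s + 2)^2(s + 6).
Roots (with multiplicity): -6, -2, -2.

-6, -2, -2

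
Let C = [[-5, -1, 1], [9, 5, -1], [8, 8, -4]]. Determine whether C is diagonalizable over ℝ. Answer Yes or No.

Characteristic polynomial: p(λ) = λ^3 + 4λ^2 - 16λ - 64 = (λ - 4)(λ + 4)^2.
λ = -4 has algebraic multiplicity 2; rank(C + 4I) = 2, so geometric multiplicity = 1.
Geometric multiplicity < algebraic multiplicity, so C is not diagonalizable.

No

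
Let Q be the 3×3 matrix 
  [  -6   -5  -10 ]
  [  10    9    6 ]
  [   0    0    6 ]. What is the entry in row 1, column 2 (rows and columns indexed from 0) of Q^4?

-1570

Characteristic polynomial: t^3 - 9t^2 + 14t + 24 = (t - 6)(t - 4)(t + 1), so the eigenvalues are -1, 4, 6.
t=6: eigenvector (0, -2, 1).
t=-1: eigenvector (1, -1, 0).
t=4: eigenvector (1, -2, 0).
P = [[0, 1, 1], [-2, -1, -2], [1, 0, 0]], D = diag(6, -1, 4), P⁻¹ = [[0, 0, 1], [2, 1, 2], [-1, -1, -2]].
Q⁴ = P·diag(1296, 1, 256)·P⁻¹ = [[-254, -255, -510], [510, 511, -1570], [0, 0, 1296]].
The requested entry is -1570.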